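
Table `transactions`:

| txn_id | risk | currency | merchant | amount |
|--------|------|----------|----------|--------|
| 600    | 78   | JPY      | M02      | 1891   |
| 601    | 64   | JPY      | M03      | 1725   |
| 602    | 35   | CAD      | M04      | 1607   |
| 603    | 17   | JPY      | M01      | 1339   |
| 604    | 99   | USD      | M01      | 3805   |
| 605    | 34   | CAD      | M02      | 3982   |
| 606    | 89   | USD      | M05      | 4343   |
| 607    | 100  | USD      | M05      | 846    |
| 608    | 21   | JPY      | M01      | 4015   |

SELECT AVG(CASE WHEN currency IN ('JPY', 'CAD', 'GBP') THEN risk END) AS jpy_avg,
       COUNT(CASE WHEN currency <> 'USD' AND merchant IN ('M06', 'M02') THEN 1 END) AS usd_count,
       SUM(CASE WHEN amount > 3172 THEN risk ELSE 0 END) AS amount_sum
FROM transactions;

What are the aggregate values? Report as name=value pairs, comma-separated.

[jpy_avg: currency IN ('JPY', 'CAD', 'GBP')]
txn_id=600: ✓ → 78
txn_id=601: ✓ → 64
txn_id=602: ✓ → 35
txn_id=603: ✓ → 17
txn_id=604: ✗
txn_id=605: ✓ → 34
txn_id=606: ✗
txn_id=607: ✗
txn_id=608: ✓ → 21
jpy_avg = (78 + 64 + 35 + 17 + 34 + 21) / 6 = 41.5
—
[usd_count: currency <> 'USD' AND merchant IN ('M06', 'M02')]
txn_id=600: ✓ → 1
txn_id=601: ✗
txn_id=602: ✗
txn_id=603: ✗
txn_id=604: ✗
txn_id=605: ✓ → 1
txn_id=606: ✗
txn_id=607: ✗
txn_id=608: ✗
usd_count = COUNT(1, 1) = 2
—
[amount_sum: amount > 3172]
txn_id=600: ✗
txn_id=601: ✗
txn_id=602: ✗
txn_id=603: ✗
txn_id=604: ✓ → 99
txn_id=605: ✓ → 34
txn_id=606: ✓ → 89
txn_id=607: ✗
txn_id=608: ✓ → 21
amount_sum = 99 + 34 + 89 + 21 = 243

jpy_avg=41.5, usd_count=2, amount_sum=243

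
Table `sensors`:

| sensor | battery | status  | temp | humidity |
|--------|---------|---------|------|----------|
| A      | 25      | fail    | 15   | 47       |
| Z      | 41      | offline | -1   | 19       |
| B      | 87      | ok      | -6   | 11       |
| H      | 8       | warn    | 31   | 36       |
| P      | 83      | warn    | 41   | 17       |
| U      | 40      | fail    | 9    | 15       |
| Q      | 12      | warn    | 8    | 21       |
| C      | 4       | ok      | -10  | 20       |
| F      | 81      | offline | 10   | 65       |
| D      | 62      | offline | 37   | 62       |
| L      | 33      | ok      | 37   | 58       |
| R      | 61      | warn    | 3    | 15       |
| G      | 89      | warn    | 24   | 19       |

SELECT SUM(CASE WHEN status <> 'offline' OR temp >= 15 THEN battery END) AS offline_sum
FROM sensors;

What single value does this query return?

sensor=A: ✓ → 25
sensor=Z: ✗
sensor=B: ✓ → 87
sensor=H: ✓ → 8
sensor=P: ✓ → 83
sensor=U: ✓ → 40
sensor=Q: ✓ → 12
sensor=C: ✓ → 4
sensor=F: ✗
sensor=D: ✓ → 62
sensor=L: ✓ → 33
sensor=R: ✓ → 61
sensor=G: ✓ → 89
offline_sum = 25 + 87 + 8 + 83 + 40 + 12 + 4 + 62 + 33 + 61 + 89 = 504

504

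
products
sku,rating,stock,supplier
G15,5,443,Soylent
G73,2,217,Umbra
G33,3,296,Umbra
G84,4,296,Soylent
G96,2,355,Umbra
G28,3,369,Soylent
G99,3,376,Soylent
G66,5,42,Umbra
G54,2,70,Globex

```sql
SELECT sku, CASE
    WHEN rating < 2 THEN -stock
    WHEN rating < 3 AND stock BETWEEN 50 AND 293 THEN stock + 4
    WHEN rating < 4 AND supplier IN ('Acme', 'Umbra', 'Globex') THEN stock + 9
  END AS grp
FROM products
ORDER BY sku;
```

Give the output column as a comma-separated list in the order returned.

NULL, NULL, 305, 74, NULL, 221, NULL, 364, NULL

sku=G15: (no match → NULL) → NULL
sku=G28: (no match → NULL) → NULL
sku=G33: rating < 4 AND supplier IN ('Acme', 'Umbra', 'Globex') → 305
sku=G54: rating < 3 AND stock BETWEEN 50 AND 293 → 74
sku=G66: (no match → NULL) → NULL
sku=G73: rating < 3 AND stock BETWEEN 50 AND 293 → 221
sku=G84: (no match → NULL) → NULL
sku=G96: rating < 4 AND supplier IN ('Acme', 'Umbra', 'Globex') → 364
sku=G99: (no match → NULL) → NULL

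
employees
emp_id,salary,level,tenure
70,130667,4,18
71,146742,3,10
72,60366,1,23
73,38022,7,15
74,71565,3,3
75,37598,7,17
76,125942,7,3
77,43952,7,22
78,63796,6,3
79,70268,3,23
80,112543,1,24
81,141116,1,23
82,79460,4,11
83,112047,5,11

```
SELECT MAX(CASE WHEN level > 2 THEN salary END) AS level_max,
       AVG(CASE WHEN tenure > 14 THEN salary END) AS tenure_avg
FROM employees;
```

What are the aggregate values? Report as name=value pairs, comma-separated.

[level_max: level > 2]
emp_id=70: ✓ → 130667
emp_id=71: ✓ → 146742
emp_id=72: ✗
emp_id=73: ✓ → 38022
emp_id=74: ✓ → 71565
emp_id=75: ✓ → 37598
emp_id=76: ✓ → 125942
emp_id=77: ✓ → 43952
emp_id=78: ✓ → 63796
emp_id=79: ✓ → 70268
emp_id=80: ✗
emp_id=81: ✗
emp_id=82: ✓ → 79460
emp_id=83: ✓ → 112047
level_max = MAX(130667, 146742, 38022, 71565, 37598, 125942, 43952, 63796, 70268, 79460, 112047) = 146742
—
[tenure_avg: tenure > 14]
emp_id=70: ✓ → 130667
emp_id=71: ✗
emp_id=72: ✓ → 60366
emp_id=73: ✓ → 38022
emp_id=74: ✗
emp_id=75: ✓ → 37598
emp_id=76: ✗
emp_id=77: ✓ → 43952
emp_id=78: ✗
emp_id=79: ✓ → 70268
emp_id=80: ✓ → 112543
emp_id=81: ✓ → 141116
emp_id=82: ✗
emp_id=83: ✗
tenure_avg = (130667 + 60366 + 38022 + 37598 + 43952 + 70268 + 112543 + 141116) / 8 = 79316.5

level_max=146742, tenure_avg=79316.5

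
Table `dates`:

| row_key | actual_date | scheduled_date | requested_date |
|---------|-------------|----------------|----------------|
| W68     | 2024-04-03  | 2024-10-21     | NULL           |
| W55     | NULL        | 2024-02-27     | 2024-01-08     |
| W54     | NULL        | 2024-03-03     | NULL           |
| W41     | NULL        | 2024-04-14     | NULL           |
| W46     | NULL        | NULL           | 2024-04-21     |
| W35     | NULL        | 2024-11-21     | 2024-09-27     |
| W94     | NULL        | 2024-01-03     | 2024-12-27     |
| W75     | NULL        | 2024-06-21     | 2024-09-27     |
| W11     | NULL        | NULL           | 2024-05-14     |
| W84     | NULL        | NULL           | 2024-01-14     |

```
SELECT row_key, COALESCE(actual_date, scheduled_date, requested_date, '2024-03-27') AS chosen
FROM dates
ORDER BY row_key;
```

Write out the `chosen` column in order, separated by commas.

row_key=W11: actual_date=NULL, scheduled_date=NULL, requested_date=2024-05-14 → 2024-05-14
row_key=W35: actual_date=NULL, scheduled_date=2024-11-21 → 2024-11-21
row_key=W41: actual_date=NULL, scheduled_date=2024-04-14 → 2024-04-14
row_key=W46: actual_date=NULL, scheduled_date=NULL, requested_date=2024-04-21 → 2024-04-21
row_key=W54: actual_date=NULL, scheduled_date=2024-03-03 → 2024-03-03
row_key=W55: actual_date=NULL, scheduled_date=2024-02-27 → 2024-02-27
row_key=W68: actual_date=2024-04-03 → 2024-04-03
row_key=W75: actual_date=NULL, scheduled_date=2024-06-21 → 2024-06-21
row_key=W84: actual_date=NULL, scheduled_date=NULL, requested_date=2024-01-14 → 2024-01-14
row_key=W94: actual_date=NULL, scheduled_date=2024-01-03 → 2024-01-03

2024-05-14, 2024-11-21, 2024-04-14, 2024-04-21, 2024-03-03, 2024-02-27, 2024-04-03, 2024-06-21, 2024-01-14, 2024-01-03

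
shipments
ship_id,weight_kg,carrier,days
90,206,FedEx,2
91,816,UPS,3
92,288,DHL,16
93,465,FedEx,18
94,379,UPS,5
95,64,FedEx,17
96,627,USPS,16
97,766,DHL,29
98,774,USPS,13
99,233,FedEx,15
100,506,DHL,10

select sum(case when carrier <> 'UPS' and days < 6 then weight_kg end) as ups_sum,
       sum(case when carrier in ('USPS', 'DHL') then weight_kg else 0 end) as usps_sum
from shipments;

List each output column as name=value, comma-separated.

[ups_sum: carrier <> 'UPS' and days < 6]
ship_id=90: ✓ → 206
ship_id=91: ✗
ship_id=92: ✗
ship_id=93: ✗
ship_id=94: ✗
ship_id=95: ✗
ship_id=96: ✗
ship_id=97: ✗
ship_id=98: ✗
ship_id=99: ✗
ship_id=100: ✗
ups_sum = 206
—
[usps_sum: carrier in ('USPS', 'DHL')]
ship_id=90: ✗
ship_id=91: ✗
ship_id=92: ✓ → 288
ship_id=93: ✗
ship_id=94: ✗
ship_id=95: ✗
ship_id=96: ✓ → 627
ship_id=97: ✓ → 766
ship_id=98: ✓ → 774
ship_id=99: ✗
ship_id=100: ✓ → 506
usps_sum = 288 + 627 + 766 + 774 + 506 = 2961

ups_sum=206, usps_sum=2961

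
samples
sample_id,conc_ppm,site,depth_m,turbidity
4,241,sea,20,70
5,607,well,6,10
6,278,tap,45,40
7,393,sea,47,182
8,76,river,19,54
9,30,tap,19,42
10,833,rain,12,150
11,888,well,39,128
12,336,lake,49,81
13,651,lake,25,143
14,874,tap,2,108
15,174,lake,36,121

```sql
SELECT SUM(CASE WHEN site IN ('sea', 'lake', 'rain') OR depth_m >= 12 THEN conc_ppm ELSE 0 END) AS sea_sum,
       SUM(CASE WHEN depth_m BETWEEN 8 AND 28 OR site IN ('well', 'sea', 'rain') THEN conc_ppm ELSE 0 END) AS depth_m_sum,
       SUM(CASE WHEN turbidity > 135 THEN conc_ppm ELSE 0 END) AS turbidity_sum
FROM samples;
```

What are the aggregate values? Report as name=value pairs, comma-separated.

sea_sum=3900, depth_m_sum=3719, turbidity_sum=1877

[sea_sum: site IN ('sea', 'lake', 'rain') OR depth_m >= 12]
sample_id=4: ✓ → 241
sample_id=5: ✗
sample_id=6: ✓ → 278
sample_id=7: ✓ → 393
sample_id=8: ✓ → 76
sample_id=9: ✓ → 30
sample_id=10: ✓ → 833
sample_id=11: ✓ → 888
sample_id=12: ✓ → 336
sample_id=13: ✓ → 651
sample_id=14: ✗
sample_id=15: ✓ → 174
sea_sum = 241 + 278 + 393 + 76 + 30 + 833 + 888 + 336 + 651 + 174 = 3900
—
[depth_m_sum: depth_m BETWEEN 8 AND 28 OR site IN ('well', 'sea', 'rain')]
sample_id=4: ✓ → 241
sample_id=5: ✓ → 607
sample_id=6: ✗
sample_id=7: ✓ → 393
sample_id=8: ✓ → 76
sample_id=9: ✓ → 30
sample_id=10: ✓ → 833
sample_id=11: ✓ → 888
sample_id=12: ✗
sample_id=13: ✓ → 651
sample_id=14: ✗
sample_id=15: ✗
depth_m_sum = 241 + 607 + 393 + 76 + 30 + 833 + 888 + 651 = 3719
—
[turbidity_sum: turbidity > 135]
sample_id=4: ✗
sample_id=5: ✗
sample_id=6: ✗
sample_id=7: ✓ → 393
sample_id=8: ✗
sample_id=9: ✗
sample_id=10: ✓ → 833
sample_id=11: ✗
sample_id=12: ✗
sample_id=13: ✓ → 651
sample_id=14: ✗
sample_id=15: ✗
turbidity_sum = 393 + 833 + 651 = 1877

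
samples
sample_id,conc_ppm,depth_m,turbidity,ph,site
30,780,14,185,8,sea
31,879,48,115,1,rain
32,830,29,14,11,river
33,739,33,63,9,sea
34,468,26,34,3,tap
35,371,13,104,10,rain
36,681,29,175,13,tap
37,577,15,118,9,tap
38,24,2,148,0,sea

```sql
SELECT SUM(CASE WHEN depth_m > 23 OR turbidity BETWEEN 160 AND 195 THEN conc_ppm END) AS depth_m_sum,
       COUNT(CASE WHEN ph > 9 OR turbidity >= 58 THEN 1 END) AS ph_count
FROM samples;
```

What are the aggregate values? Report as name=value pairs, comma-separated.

depth_m_sum=4377, ph_count=8

[depth_m_sum: depth_m > 23 OR turbidity BETWEEN 160 AND 195]
sample_id=30: ✓ → 780
sample_id=31: ✓ → 879
sample_id=32: ✓ → 830
sample_id=33: ✓ → 739
sample_id=34: ✓ → 468
sample_id=35: ✗
sample_id=36: ✓ → 681
sample_id=37: ✗
sample_id=38: ✗
depth_m_sum = 780 + 879 + 830 + 739 + 468 + 681 = 4377
—
[ph_count: ph > 9 OR turbidity >= 58]
sample_id=30: ✓ → 1
sample_id=31: ✓ → 1
sample_id=32: ✓ → 1
sample_id=33: ✓ → 1
sample_id=34: ✗
sample_id=35: ✓ → 1
sample_id=36: ✓ → 1
sample_id=37: ✓ → 1
sample_id=38: ✓ → 1
ph_count = COUNT(1, 1, 1, 1, 1, 1, 1, 1) = 8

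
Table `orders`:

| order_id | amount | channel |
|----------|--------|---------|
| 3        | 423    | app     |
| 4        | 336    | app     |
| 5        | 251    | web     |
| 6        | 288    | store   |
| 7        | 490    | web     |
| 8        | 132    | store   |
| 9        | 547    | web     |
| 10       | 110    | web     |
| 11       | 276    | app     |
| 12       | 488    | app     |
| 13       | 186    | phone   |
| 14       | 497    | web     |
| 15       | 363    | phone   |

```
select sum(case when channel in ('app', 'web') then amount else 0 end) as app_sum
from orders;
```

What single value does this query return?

3418

order_id=3: ✓ → 423
order_id=4: ✓ → 336
order_id=5: ✓ → 251
order_id=6: ✗
order_id=7: ✓ → 490
order_id=8: ✗
order_id=9: ✓ → 547
order_id=10: ✓ → 110
order_id=11: ✓ → 276
order_id=12: ✓ → 488
order_id=13: ✗
order_id=14: ✓ → 497
order_id=15: ✗
app_sum = 423 + 336 + 251 + 490 + 547 + 110 + 276 + 488 + 497 = 3418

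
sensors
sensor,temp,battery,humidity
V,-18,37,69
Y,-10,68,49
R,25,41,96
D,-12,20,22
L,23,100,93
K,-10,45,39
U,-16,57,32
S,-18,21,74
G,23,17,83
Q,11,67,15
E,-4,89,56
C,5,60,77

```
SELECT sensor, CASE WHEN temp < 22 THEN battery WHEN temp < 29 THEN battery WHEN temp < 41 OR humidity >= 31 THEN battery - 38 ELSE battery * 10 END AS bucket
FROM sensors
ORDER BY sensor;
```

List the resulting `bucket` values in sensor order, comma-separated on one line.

60, 20, 89, 17, 45, 100, 67, 41, 21, 57, 37, 68

sensor=C: temp < 22 → 60
sensor=D: temp < 22 → 20
sensor=E: temp < 22 → 89
sensor=G: temp < 29 → 17
sensor=K: temp < 22 → 45
sensor=L: temp < 29 → 100
sensor=Q: temp < 22 → 67
sensor=R: temp < 29 → 41
sensor=S: temp < 22 → 21
sensor=U: temp < 22 → 57
sensor=V: temp < 22 → 37
sensor=Y: temp < 22 → 68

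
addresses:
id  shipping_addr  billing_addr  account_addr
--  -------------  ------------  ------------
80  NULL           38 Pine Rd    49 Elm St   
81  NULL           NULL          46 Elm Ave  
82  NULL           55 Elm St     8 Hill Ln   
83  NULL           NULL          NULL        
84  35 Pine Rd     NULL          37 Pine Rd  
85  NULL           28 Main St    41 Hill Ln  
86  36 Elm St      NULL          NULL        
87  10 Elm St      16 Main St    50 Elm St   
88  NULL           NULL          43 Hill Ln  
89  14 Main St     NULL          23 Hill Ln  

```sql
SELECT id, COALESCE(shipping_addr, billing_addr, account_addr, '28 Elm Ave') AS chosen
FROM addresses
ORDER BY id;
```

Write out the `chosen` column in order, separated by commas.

38 Pine Rd, 46 Elm Ave, 55 Elm St, 28 Elm Ave, 35 Pine Rd, 28 Main St, 36 Elm St, 10 Elm St, 43 Hill Ln, 14 Main St

id=80: shipping_addr=NULL, billing_addr=38 Pine Rd → 38 Pine Rd
id=81: shipping_addr=NULL, billing_addr=NULL, account_addr=46 Elm Ave → 46 Elm Ave
id=82: shipping_addr=NULL, billing_addr=55 Elm St → 55 Elm St
id=83: shipping_addr=NULL, billing_addr=NULL, account_addr=NULL, → literal 28 Elm Ave → 28 Elm Ave
id=84: shipping_addr=35 Pine Rd → 35 Pine Rd
id=85: shipping_addr=NULL, billing_addr=28 Main St → 28 Main St
id=86: shipping_addr=36 Elm St → 36 Elm St
id=87: shipping_addr=10 Elm St → 10 Elm St
id=88: shipping_addr=NULL, billing_addr=NULL, account_addr=43 Hill Ln → 43 Hill Ln
id=89: shipping_addr=14 Main St → 14 Main St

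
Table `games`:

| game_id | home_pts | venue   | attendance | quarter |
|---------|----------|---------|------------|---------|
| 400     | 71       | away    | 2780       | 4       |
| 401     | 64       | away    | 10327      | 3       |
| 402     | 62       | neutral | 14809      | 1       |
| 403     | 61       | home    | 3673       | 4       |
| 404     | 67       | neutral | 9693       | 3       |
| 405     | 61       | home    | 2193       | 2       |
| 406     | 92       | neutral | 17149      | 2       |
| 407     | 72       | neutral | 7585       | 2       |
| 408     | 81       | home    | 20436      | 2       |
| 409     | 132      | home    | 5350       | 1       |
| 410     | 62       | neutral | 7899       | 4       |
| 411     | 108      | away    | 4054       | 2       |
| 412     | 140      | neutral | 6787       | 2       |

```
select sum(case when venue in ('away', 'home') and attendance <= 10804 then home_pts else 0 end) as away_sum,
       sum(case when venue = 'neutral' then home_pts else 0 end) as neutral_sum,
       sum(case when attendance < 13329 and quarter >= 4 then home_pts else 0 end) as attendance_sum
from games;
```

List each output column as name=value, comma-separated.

[away_sum: venue in ('away', 'home') and attendance <= 10804]
game_id=400: ✓ → 71
game_id=401: ✓ → 64
game_id=402: ✗
game_id=403: ✓ → 61
game_id=404: ✗
game_id=405: ✓ → 61
game_id=406: ✗
game_id=407: ✗
game_id=408: ✗
game_id=409: ✓ → 132
game_id=410: ✗
game_id=411: ✓ → 108
game_id=412: ✗
away_sum = 71 + 64 + 61 + 61 + 132 + 108 = 497
—
[neutral_sum: venue = 'neutral']
game_id=400: ✗
game_id=401: ✗
game_id=402: ✓ → 62
game_id=403: ✗
game_id=404: ✓ → 67
game_id=405: ✗
game_id=406: ✓ → 92
game_id=407: ✓ → 72
game_id=408: ✗
game_id=409: ✗
game_id=410: ✓ → 62
game_id=411: ✗
game_id=412: ✓ → 140
neutral_sum = 62 + 67 + 92 + 72 + 62 + 140 = 495
—
[attendance_sum: attendance < 13329 and quarter >= 4]
game_id=400: ✓ → 71
game_id=401: ✗
game_id=402: ✗
game_id=403: ✓ → 61
game_id=404: ✗
game_id=405: ✗
game_id=406: ✗
game_id=407: ✗
game_id=408: ✗
game_id=409: ✗
game_id=410: ✓ → 62
game_id=411: ✗
game_id=412: ✗
attendance_sum = 71 + 61 + 62 = 194

away_sum=497, neutral_sum=495, attendance_sum=194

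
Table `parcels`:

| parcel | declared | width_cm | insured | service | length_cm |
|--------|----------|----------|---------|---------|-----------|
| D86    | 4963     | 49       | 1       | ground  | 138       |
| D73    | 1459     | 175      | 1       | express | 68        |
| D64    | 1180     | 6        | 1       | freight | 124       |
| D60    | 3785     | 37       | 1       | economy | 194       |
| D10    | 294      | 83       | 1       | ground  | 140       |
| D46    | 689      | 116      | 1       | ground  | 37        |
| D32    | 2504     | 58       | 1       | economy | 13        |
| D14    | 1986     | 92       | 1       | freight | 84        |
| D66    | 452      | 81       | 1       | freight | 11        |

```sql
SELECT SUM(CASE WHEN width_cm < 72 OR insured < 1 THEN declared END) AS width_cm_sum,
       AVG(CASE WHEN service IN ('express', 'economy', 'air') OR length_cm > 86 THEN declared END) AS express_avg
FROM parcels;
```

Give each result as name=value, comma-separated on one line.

width_cm_sum=12432, express_avg=2364.1666666667

[width_cm_sum: width_cm < 72 OR insured < 1]
parcel=D86: ✓ → 4963
parcel=D73: ✗
parcel=D64: ✓ → 1180
parcel=D60: ✓ → 3785
parcel=D10: ✗
parcel=D46: ✗
parcel=D32: ✓ → 2504
parcel=D14: ✗
parcel=D66: ✗
width_cm_sum = 4963 + 1180 + 3785 + 2504 = 12432
—
[express_avg: service IN ('express', 'economy', 'air') OR length_cm > 86]
parcel=D86: ✓ → 4963
parcel=D73: ✓ → 1459
parcel=D64: ✓ → 1180
parcel=D60: ✓ → 3785
parcel=D10: ✓ → 294
parcel=D46: ✗
parcel=D32: ✓ → 2504
parcel=D14: ✗
parcel=D66: ✗
express_avg = (4963 + 1459 + 1180 + 3785 + 294 + 2504) / 6 = 2364.1666666667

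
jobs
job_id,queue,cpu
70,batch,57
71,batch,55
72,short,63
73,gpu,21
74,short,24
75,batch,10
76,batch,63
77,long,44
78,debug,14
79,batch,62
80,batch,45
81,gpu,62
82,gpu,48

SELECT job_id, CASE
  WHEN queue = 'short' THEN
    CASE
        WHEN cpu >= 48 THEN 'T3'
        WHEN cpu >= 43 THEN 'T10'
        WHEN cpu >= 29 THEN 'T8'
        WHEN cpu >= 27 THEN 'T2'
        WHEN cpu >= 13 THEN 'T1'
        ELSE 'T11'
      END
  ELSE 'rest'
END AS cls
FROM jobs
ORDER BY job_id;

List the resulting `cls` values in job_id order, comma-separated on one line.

job_id=70: queue='batch' → outer ELSE → rest
job_id=71: queue='batch' → outer ELSE → rest
job_id=72: queue='short' → inner[cpu >= 48] → T3
job_id=73: queue='gpu' → outer ELSE → rest
job_id=74: queue='short' → inner[cpu >= 13] → T1
job_id=75: queue='batch' → outer ELSE → rest
job_id=76: queue='batch' → outer ELSE → rest
job_id=77: queue='long' → outer ELSE → rest
job_id=78: queue='debug' → outer ELSE → rest
job_id=79: queue='batch' → outer ELSE → rest
job_id=80: queue='batch' → outer ELSE → rest
job_id=81: queue='gpu' → outer ELSE → rest
job_id=82: queue='gpu' → outer ELSE → rest

rest, rest, T3, rest, T1, rest, rest, rest, rest, rest, rest, rest, rest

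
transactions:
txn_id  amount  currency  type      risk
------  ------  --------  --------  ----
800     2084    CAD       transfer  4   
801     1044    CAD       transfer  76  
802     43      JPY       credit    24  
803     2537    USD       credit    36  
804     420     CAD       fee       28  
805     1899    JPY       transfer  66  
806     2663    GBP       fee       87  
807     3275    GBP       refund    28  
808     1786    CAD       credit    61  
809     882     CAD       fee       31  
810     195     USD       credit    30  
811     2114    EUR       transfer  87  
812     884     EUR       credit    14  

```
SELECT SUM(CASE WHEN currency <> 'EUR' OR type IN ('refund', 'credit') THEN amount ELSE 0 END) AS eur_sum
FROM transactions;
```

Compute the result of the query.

17712

txn_id=800: ✓ → 2084
txn_id=801: ✓ → 1044
txn_id=802: ✓ → 43
txn_id=803: ✓ → 2537
txn_id=804: ✓ → 420
txn_id=805: ✓ → 1899
txn_id=806: ✓ → 2663
txn_id=807: ✓ → 3275
txn_id=808: ✓ → 1786
txn_id=809: ✓ → 882
txn_id=810: ✓ → 195
txn_id=811: ✗
txn_id=812: ✓ → 884
eur_sum = 2084 + 1044 + 43 + 2537 + 420 + 1899 + 2663 + 3275 + 1786 + 882 + 195 + 884 = 17712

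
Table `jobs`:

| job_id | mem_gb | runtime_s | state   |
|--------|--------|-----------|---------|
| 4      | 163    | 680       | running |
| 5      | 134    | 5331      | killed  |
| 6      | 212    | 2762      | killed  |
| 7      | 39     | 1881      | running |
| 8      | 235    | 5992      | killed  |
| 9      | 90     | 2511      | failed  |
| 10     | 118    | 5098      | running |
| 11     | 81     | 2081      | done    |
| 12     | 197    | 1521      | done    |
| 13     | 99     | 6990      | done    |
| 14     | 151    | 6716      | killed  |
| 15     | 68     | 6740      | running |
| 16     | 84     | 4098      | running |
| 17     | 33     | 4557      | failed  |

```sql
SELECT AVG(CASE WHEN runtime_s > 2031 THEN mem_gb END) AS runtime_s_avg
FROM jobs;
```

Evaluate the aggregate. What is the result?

job_id=4: ✗
job_id=5: ✓ → 134
job_id=6: ✓ → 212
job_id=7: ✗
job_id=8: ✓ → 235
job_id=9: ✓ → 90
job_id=10: ✓ → 118
job_id=11: ✓ → 81
job_id=12: ✗
job_id=13: ✓ → 99
job_id=14: ✓ → 151
job_id=15: ✓ → 68
job_id=16: ✓ → 84
job_id=17: ✓ → 33
runtime_s_avg = (134 + 212 + 235 + 90 + 118 + 81 + 99 + 151 + 68 + 84 + 33) / 11 = 118.6363636364

118.6363636364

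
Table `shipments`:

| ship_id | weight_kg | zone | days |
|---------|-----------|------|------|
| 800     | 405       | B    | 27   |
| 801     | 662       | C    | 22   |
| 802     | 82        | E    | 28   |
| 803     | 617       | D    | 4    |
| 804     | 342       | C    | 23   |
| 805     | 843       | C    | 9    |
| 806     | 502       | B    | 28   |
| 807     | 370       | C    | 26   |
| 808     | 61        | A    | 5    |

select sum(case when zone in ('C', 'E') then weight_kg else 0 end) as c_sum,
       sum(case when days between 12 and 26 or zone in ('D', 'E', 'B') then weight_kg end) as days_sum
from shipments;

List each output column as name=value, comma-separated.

c_sum=2299, days_sum=2980

[c_sum: zone in ('C', 'E')]
ship_id=800: ✗
ship_id=801: ✓ → 662
ship_id=802: ✓ → 82
ship_id=803: ✗
ship_id=804: ✓ → 342
ship_id=805: ✓ → 843
ship_id=806: ✗
ship_id=807: ✓ → 370
ship_id=808: ✗
c_sum = 662 + 82 + 342 + 843 + 370 = 2299
—
[days_sum: days between 12 and 26 or zone in ('D', 'E', 'B')]
ship_id=800: ✓ → 405
ship_id=801: ✓ → 662
ship_id=802: ✓ → 82
ship_id=803: ✓ → 617
ship_id=804: ✓ → 342
ship_id=805: ✗
ship_id=806: ✓ → 502
ship_id=807: ✓ → 370
ship_id=808: ✗
days_sum = 405 + 662 + 82 + 617 + 342 + 502 + 370 = 2980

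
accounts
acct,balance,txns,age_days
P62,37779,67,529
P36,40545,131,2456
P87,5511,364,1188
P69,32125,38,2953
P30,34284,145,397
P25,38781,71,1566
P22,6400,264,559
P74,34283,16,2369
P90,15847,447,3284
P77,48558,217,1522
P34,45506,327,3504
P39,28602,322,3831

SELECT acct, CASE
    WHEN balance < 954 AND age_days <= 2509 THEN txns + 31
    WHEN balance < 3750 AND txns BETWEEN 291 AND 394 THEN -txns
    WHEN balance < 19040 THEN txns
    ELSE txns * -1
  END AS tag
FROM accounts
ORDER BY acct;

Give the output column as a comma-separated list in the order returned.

264, -71, -145, -327, -131, -322, -67, -38, -16, -217, 364, 447

acct=P22: balance < 19040 → 264
acct=P25: ELSE → -71
acct=P30: ELSE → -145
acct=P34: ELSE → -327
acct=P36: ELSE → -131
acct=P39: ELSE → -322
acct=P62: ELSE → -67
acct=P69: ELSE → -38
acct=P74: ELSE → -16
acct=P77: ELSE → -217
acct=P87: balance < 19040 → 364
acct=P90: balance < 19040 → 447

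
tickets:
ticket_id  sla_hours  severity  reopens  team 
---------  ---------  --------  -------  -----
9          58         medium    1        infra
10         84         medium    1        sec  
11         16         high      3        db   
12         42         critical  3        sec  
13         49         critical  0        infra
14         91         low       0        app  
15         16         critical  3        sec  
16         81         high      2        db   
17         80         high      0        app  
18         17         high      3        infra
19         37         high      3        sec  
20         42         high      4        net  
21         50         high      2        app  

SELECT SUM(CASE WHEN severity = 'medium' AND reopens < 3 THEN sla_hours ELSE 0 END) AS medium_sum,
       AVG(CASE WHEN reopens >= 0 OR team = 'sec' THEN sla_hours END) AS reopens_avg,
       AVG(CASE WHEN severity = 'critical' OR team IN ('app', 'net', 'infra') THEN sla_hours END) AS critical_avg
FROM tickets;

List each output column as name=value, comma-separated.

medium_sum=142, reopens_avg=51, critical_avg=49.4444444444

[medium_sum: severity = 'medium' AND reopens < 3]
ticket_id=9: ✓ → 58
ticket_id=10: ✓ → 84
ticket_id=11: ✗
ticket_id=12: ✗
ticket_id=13: ✗
ticket_id=14: ✗
ticket_id=15: ✗
ticket_id=16: ✗
ticket_id=17: ✗
ticket_id=18: ✗
ticket_id=19: ✗
ticket_id=20: ✗
ticket_id=21: ✗
medium_sum = 58 + 84 = 142
—
[reopens_avg: reopens >= 0 OR team = 'sec']
ticket_id=9: ✓ → 58
ticket_id=10: ✓ → 84
ticket_id=11: ✓ → 16
ticket_id=12: ✓ → 42
ticket_id=13: ✓ → 49
ticket_id=14: ✓ → 91
ticket_id=15: ✓ → 16
ticket_id=16: ✓ → 81
ticket_id=17: ✓ → 80
ticket_id=18: ✓ → 17
ticket_id=19: ✓ → 37
ticket_id=20: ✓ → 42
ticket_id=21: ✓ → 50
reopens_avg = (58 + 84 + 16 + 42 + 49 + 91 + 16 + 81 + 80 + 17 + 37 + 42 + 50) / 13 = 51
—
[critical_avg: severity = 'critical' OR team IN ('app', 'net', 'infra')]
ticket_id=9: ✓ → 58
ticket_id=10: ✗
ticket_id=11: ✗
ticket_id=12: ✓ → 42
ticket_id=13: ✓ → 49
ticket_id=14: ✓ → 91
ticket_id=15: ✓ → 16
ticket_id=16: ✗
ticket_id=17: ✓ → 80
ticket_id=18: ✓ → 17
ticket_id=19: ✗
ticket_id=20: ✓ → 42
ticket_id=21: ✓ → 50
critical_avg = (58 + 42 + 49 + 91 + 16 + 80 + 17 + 42 + 50) / 9 = 49.4444444444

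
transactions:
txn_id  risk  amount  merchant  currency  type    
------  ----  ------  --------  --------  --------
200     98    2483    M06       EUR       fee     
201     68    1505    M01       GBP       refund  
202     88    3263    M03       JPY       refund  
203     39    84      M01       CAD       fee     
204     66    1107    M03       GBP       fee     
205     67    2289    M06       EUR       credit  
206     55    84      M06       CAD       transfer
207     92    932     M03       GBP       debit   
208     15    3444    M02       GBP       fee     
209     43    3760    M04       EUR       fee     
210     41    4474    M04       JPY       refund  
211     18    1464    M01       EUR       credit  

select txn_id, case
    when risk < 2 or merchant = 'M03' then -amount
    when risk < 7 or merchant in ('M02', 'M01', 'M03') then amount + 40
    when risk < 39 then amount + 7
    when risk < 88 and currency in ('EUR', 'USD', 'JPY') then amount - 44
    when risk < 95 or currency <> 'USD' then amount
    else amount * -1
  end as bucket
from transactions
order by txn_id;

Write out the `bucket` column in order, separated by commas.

txn_id=200: risk < 95 or currency <> 'USD' → 2483
txn_id=201: risk < 7 or merchant in ('M02', 'M01', 'M03') → 1545
txn_id=202: risk < 2 or merchant = 'M03' → -3263
txn_id=203: risk < 7 or merchant in ('M02', 'M01', 'M03') → 124
txn_id=204: risk < 2 or merchant = 'M03' → -1107
txn_id=205: risk < 88 and currency in ('EUR', 'USD', 'JPY') → 2245
txn_id=206: risk < 95 or currency <> 'USD' → 84
txn_id=207: risk < 2 or merchant = 'M03' → -932
txn_id=208: risk < 7 or merchant in ('M02', 'M01', 'M03') → 3484
txn_id=209: risk < 88 and currency in ('EUR', 'USD', 'JPY') → 3716
txn_id=210: risk < 88 and currency in ('EUR', 'USD', 'JPY') → 4430
txn_id=211: risk < 7 or merchant in ('M02', 'M01', 'M03') → 1504

2483, 1545, -3263, 124, -1107, 2245, 84, -932, 3484, 3716, 4430, 1504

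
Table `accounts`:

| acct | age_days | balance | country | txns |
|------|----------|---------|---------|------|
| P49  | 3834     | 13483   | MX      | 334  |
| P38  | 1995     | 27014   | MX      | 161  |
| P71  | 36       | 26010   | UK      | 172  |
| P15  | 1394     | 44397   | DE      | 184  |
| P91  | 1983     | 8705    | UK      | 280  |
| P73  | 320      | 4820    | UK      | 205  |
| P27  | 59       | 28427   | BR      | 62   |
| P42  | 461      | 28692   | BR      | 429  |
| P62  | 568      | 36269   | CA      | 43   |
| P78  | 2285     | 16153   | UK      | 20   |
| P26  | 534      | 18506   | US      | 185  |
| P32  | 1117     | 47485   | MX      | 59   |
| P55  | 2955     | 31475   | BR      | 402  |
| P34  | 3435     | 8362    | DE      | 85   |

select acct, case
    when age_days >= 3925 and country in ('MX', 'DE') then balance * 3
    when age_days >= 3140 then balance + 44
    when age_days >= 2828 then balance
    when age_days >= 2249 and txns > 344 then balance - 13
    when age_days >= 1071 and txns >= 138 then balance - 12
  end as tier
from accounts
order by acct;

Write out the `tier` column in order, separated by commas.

44385, NULL, NULL, NULL, 8406, 27002, NULL, 13527, 31475, NULL, NULL, NULL, NULL, 8693

acct=P15: age_days >= 1071 and txns >= 138 → 44385
acct=P26: (no match → NULL) → NULL
acct=P27: (no match → NULL) → NULL
acct=P32: (no match → NULL) → NULL
acct=P34: age_days >= 3140 → 8406
acct=P38: age_days >= 1071 and txns >= 138 → 27002
acct=P42: (no match → NULL) → NULL
acct=P49: age_days >= 3140 → 13527
acct=P55: age_days >= 2828 → 31475
acct=P62: (no match → NULL) → NULL
acct=P71: (no match → NULL) → NULL
acct=P73: (no match → NULL) → NULL
acct=P78: (no match → NULL) → NULL
acct=P91: age_days >= 1071 and txns >= 138 → 8693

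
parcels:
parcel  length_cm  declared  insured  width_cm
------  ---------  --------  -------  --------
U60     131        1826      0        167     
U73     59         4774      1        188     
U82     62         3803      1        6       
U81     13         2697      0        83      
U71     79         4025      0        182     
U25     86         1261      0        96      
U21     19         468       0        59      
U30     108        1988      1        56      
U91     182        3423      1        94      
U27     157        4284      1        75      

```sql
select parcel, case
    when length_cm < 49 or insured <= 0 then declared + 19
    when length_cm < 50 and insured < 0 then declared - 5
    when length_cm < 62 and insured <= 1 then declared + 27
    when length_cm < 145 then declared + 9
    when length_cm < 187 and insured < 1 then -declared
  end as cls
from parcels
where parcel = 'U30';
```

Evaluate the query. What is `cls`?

parcel = U30: length_cm=108, declared=1988, insured=1, width_cm=56.
length_cm < 49 or insured <= 0 → false
length_cm < 50 and insured < 0 → false
length_cm < 62 and insured <= 1 → false
length_cm < 145 → true → 1997

1997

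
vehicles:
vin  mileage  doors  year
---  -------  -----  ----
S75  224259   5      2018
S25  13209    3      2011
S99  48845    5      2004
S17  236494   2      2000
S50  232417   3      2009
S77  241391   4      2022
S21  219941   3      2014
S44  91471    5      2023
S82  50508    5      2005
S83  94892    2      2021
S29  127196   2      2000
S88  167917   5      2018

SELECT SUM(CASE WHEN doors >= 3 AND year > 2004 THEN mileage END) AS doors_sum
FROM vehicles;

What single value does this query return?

vin=S75: ✓ → 224259
vin=S25: ✓ → 13209
vin=S99: ✗
vin=S17: ✗
vin=S50: ✓ → 232417
vin=S77: ✓ → 241391
vin=S21: ✓ → 219941
vin=S44: ✓ → 91471
vin=S82: ✓ → 50508
vin=S83: ✗
vin=S29: ✗
vin=S88: ✓ → 167917
doors_sum = 224259 + 13209 + 232417 + 241391 + 219941 + 91471 + 50508 + 167917 = 1241113

1241113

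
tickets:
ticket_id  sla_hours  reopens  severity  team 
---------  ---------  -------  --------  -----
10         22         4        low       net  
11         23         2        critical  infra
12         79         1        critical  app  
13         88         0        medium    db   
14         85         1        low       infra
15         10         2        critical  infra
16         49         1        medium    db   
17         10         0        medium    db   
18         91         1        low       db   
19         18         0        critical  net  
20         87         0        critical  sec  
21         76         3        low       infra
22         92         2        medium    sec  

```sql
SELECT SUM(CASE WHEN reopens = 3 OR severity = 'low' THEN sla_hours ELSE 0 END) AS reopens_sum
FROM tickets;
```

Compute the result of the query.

ticket_id=10: ✓ → 22
ticket_id=11: ✗
ticket_id=12: ✗
ticket_id=13: ✗
ticket_id=14: ✓ → 85
ticket_id=15: ✗
ticket_id=16: ✗
ticket_id=17: ✗
ticket_id=18: ✓ → 91
ticket_id=19: ✗
ticket_id=20: ✗
ticket_id=21: ✓ → 76
ticket_id=22: ✗
reopens_sum = 22 + 85 + 91 + 76 = 274

274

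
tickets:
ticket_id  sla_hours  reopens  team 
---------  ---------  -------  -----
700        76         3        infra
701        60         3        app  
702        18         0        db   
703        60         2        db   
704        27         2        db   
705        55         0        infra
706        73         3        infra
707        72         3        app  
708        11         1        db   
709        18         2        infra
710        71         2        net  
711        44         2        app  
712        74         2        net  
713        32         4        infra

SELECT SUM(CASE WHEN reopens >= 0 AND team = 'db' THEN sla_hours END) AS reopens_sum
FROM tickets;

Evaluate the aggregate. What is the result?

116

ticket_id=700: ✗
ticket_id=701: ✗
ticket_id=702: ✓ → 18
ticket_id=703: ✓ → 60
ticket_id=704: ✓ → 27
ticket_id=705: ✗
ticket_id=706: ✗
ticket_id=707: ✗
ticket_id=708: ✓ → 11
ticket_id=709: ✗
ticket_id=710: ✗
ticket_id=711: ✗
ticket_id=712: ✗
ticket_id=713: ✗
reopens_sum = 18 + 60 + 27 + 11 = 116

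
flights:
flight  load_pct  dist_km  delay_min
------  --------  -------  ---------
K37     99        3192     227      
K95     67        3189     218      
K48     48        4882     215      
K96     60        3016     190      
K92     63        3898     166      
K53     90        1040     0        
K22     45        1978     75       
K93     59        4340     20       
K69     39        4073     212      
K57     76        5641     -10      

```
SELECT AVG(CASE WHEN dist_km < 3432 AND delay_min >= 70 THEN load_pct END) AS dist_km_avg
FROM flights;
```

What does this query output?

67.75

flight=K37: ✓ → 99
flight=K95: ✓ → 67
flight=K48: ✗
flight=K96: ✓ → 60
flight=K92: ✗
flight=K53: ✗
flight=K22: ✓ → 45
flight=K93: ✗
flight=K69: ✗
flight=K57: ✗
dist_km_avg = (99 + 67 + 60 + 45) / 4 = 67.75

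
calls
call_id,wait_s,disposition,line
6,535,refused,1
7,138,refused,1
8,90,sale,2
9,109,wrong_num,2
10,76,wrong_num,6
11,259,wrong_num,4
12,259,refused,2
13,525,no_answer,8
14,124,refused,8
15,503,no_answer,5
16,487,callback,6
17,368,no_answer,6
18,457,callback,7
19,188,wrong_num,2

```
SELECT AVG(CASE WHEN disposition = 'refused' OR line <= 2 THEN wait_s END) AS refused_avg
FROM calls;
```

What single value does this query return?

call_id=6: ✓ → 535
call_id=7: ✓ → 138
call_id=8: ✓ → 90
call_id=9: ✓ → 109
call_id=10: ✗
call_id=11: ✗
call_id=12: ✓ → 259
call_id=13: ✗
call_id=14: ✓ → 124
call_id=15: ✗
call_id=16: ✗
call_id=17: ✗
call_id=18: ✗
call_id=19: ✓ → 188
refused_avg = (535 + 138 + 90 + 109 + 259 + 124 + 188) / 7 = 206.1428571429

206.1428571429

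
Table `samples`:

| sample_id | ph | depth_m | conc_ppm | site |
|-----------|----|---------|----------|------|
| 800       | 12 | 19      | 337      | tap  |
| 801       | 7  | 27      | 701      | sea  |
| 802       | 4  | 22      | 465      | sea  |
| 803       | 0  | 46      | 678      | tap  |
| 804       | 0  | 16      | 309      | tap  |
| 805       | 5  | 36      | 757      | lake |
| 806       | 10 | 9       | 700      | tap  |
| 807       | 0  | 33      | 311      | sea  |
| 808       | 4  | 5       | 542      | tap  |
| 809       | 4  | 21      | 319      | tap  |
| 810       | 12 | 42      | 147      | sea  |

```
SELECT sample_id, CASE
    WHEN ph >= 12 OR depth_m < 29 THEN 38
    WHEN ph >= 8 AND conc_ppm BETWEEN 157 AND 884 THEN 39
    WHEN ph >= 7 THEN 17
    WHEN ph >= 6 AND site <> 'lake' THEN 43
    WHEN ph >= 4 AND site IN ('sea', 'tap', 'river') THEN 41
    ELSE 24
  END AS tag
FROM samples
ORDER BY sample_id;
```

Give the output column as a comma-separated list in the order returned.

38, 38, 38, 24, 38, 24, 38, 24, 38, 38, 38

sample_id=800: ph >= 12 OR depth_m < 29 → 38
sample_id=801: ph >= 12 OR depth_m < 29 → 38
sample_id=802: ph >= 12 OR depth_m < 29 → 38
sample_id=803: ELSE → 24
sample_id=804: ph >= 12 OR depth_m < 29 → 38
sample_id=805: ELSE → 24
sample_id=806: ph >= 12 OR depth_m < 29 → 38
sample_id=807: ELSE → 24
sample_id=808: ph >= 12 OR depth_m < 29 → 38
sample_id=809: ph >= 12 OR depth_m < 29 → 38
sample_id=810: ph >= 12 OR depth_m < 29 → 38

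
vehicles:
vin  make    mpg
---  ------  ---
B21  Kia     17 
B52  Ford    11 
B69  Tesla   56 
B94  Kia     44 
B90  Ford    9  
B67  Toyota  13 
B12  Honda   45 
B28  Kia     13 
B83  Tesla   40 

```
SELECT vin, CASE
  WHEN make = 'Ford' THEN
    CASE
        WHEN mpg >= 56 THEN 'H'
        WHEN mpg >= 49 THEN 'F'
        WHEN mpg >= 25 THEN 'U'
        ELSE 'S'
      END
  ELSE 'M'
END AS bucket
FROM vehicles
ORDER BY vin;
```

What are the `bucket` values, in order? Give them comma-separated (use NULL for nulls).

vin=B12: make='Honda' → outer ELSE → M
vin=B21: make='Kia' → outer ELSE → M
vin=B28: make='Kia' → outer ELSE → M
vin=B52: make='Ford' → inner[ELSE] → S
vin=B67: make='Toyota' → outer ELSE → M
vin=B69: make='Tesla' → outer ELSE → M
vin=B83: make='Tesla' → outer ELSE → M
vin=B90: make='Ford' → inner[ELSE] → S
vin=B94: make='Kia' → outer ELSE → M

M, M, M, S, M, M, M, S, M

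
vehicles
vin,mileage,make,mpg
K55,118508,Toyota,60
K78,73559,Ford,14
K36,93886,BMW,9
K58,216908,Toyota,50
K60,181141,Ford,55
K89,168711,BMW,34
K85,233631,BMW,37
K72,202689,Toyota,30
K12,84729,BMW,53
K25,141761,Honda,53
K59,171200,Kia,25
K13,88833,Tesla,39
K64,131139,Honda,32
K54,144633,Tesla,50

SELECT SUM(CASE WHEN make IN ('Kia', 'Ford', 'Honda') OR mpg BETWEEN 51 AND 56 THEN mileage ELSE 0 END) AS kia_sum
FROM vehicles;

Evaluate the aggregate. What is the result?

783529

vin=K55: ✗
vin=K78: ✓ → 73559
vin=K36: ✗
vin=K58: ✗
vin=K60: ✓ → 181141
vin=K89: ✗
vin=K85: ✗
vin=K72: ✗
vin=K12: ✓ → 84729
vin=K25: ✓ → 141761
vin=K59: ✓ → 171200
vin=K13: ✗
vin=K64: ✓ → 131139
vin=K54: ✗
kia_sum = 73559 + 181141 + 84729 + 141761 + 171200 + 131139 = 783529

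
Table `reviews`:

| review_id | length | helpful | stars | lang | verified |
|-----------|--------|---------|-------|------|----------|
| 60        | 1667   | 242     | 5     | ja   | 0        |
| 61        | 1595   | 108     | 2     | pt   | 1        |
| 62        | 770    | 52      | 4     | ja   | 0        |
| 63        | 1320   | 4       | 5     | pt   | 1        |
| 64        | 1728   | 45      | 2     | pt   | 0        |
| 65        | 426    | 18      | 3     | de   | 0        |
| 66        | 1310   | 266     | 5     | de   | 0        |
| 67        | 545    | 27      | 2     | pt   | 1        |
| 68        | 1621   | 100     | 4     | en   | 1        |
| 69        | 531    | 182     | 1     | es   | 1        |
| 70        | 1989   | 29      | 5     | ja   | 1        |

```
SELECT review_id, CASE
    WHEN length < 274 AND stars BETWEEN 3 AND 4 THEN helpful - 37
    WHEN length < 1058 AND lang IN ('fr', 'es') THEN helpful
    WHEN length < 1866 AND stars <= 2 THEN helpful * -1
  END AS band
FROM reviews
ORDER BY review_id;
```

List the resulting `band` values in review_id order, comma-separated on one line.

NULL, -108, NULL, NULL, -45, NULL, NULL, -27, NULL, 182, NULL

review_id=60: (no match → NULL) → NULL
review_id=61: length < 1866 AND stars <= 2 → -108
review_id=62: (no match → NULL) → NULL
review_id=63: (no match → NULL) → NULL
review_id=64: length < 1866 AND stars <= 2 → -45
review_id=65: (no match → NULL) → NULL
review_id=66: (no match → NULL) → NULL
review_id=67: length < 1866 AND stars <= 2 → -27
review_id=68: (no match → NULL) → NULL
review_id=69: length < 1058 AND lang IN ('fr', 'es') → 182
review_id=70: (no match → NULL) → NULL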